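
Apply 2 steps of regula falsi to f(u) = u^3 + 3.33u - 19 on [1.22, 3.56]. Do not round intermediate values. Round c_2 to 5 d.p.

False-position update: c = (a·f(b) − b·f(a))/(f(b) − f(a)); replace the endpoint whose sign matches f(c).
f(1.220000) = -13.121552, f(3.560000) = 37.972816
step 1: c = 1.820936, f(c) = -6.898413 < 0 → new bracket [1.820936, 3.560000]
step 2: c = 2.088296, f(c) = -2.938957 < 0 → new bracket [2.088296, 3.560000]

2.08830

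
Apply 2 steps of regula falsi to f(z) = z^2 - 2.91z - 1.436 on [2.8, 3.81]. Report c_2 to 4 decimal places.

3.3322

f(2.800000) = -1.744000, f(3.810000) = 1.993000
step 1: c = 3.271351, f(c) = -0.253893 < 0 → new bracket [3.271351, 3.810000]
step 2: c = 3.332217, f(c) = -0.029081 < 0 → new bracket [3.332217, 3.810000]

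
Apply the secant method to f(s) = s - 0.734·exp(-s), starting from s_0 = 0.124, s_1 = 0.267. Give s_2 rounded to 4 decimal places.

Secant update: s_(k+1) = s_k − f(s_k)·(s_k − s_(k-1))/(f(s_k) − f(s_(k-1))).
f(s_0) = -0.524401, f(s_1) = -0.295004
s_2 = 0.267000 - (-0.295004)·(0.267000 - 0.124000)/(-0.295004 - (-0.524401)) = 0.450898; f(s_2) = -0.016701

0.4509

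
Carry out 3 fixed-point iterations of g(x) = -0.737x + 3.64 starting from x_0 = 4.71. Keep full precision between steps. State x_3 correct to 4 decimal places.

1.0490

x_1 = g(4.710000) = 0.168730
x_2 = g(0.168730) = 3.515646
x_3 = g(3.515646) = 1.048969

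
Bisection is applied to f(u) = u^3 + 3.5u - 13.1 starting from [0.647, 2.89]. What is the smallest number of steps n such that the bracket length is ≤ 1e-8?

Initial width b − a = 2.89 − 0.647 = 2.243000.
After n steps the width is (b−a)/2^n; need (b−a)/2^n ≤ 1e-8.
So n ≥ log₂(2.243000/1e-8) = log₂(224300000.0000) ≈ 27.7409.
Hence n = 28.

28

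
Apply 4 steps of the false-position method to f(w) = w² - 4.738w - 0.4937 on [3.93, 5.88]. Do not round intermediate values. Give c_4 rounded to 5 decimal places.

f(3.930000) = -3.669140, f(5.880000) = 6.221260
step 1: c = 4.653411, f(c) = -0.887328 < 0 → new bracket [4.653411, 5.880000]
step 2: c = 4.806520, f(c) = -0.164359 < 0 → new bracket [4.806520, 5.880000]
step 3: c = 4.834150, f(c) = -0.028897 < 0 → new bracket [4.834150, 5.880000]
step 4: c = 4.838985, f(c) = -0.005034 < 0 → new bracket [4.838985, 5.880000]

4.83899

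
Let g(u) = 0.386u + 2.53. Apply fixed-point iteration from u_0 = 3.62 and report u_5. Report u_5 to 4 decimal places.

4.1162

u_1 = g(3.620000) = 3.927320
u_2 = g(3.927320) = 4.045946
u_3 = g(4.045946) = 4.091735
u_4 = g(4.091735) = 4.109410
u_5 = g(4.109410) = 4.116232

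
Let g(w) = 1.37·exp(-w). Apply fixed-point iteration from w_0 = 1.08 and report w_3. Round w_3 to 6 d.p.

w_1 = g(1.080000) = 0.465246
w_2 = g(0.465246) = 0.860334
w_3 = g(0.860334) = 0.579539

0.579539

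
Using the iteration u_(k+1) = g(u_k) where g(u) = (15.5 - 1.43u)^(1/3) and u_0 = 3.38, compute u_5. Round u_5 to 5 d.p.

2.30253

u_1 = g(3.380000) = 2.201280
u_2 = g(2.201280) = 2.311609
u_3 = g(2.311609) = 2.301725
u_4 = g(2.301725) = 2.302614
u_5 = g(2.302614) = 2.302534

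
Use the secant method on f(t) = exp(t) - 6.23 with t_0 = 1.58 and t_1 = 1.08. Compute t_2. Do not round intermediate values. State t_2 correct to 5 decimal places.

1.93991

f(t_0) = -1.375044, f(t_1) = -3.285320
t_2 = 1.080000 - (-3.285320)·(1.080000 - 1.580000)/(-3.285320 - (-1.375044)) = 1.939907; f(t_2) = 0.728105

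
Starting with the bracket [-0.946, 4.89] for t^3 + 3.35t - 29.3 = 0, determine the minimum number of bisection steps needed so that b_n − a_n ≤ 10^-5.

20

Initial width b − a = 4.89 − -0.946 = 5.836000.
After n steps the width is (b−a)/2^n; need (b−a)/2^n ≤ 10^-5.
So n ≥ log₂(5.836000/10^-5) = log₂(583600.0000) ≈ 19.1546.
Hence n = 20.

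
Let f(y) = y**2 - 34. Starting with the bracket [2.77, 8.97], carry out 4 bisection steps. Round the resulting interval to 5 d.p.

f(2.770000) = -26.327100, f(8.970000) = 46.460900 (opposite signs)
step 1: m = 5.870000, f(m) = 0.456900 > 0 → root in [2.770000, 5.870000]
step 2: m = 4.320000, f(m) = -15.337600 < 0 → root in [4.320000, 5.870000]
step 3: m = 5.095000, f(m) = -8.040975 < 0 → root in [5.095000, 5.870000]
step 4: m = 5.482500, f(m) = -3.942194 < 0 → root in [5.482500, 5.870000]

[5.48250, 5.87000]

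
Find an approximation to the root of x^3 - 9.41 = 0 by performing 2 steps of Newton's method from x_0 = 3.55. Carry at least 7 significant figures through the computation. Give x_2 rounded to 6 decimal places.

2.202206

f'(x) = 3x^2
x_0 = 3.550000: f = 35.328875, f' = 37.807500 → x_1 = 3.550000 - (35.328875)/(37.807500) = 2.615559
x_1 = 2.615559: f = 8.483430, f' = 20.523448 → x_2 = 2.615559 - (8.483430)/(20.523448) = 2.202206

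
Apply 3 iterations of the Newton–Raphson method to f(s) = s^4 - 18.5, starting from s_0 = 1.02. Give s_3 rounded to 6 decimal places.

Newton update: s ← s − f(s)/f'(s).
f'(s) = 4s^3
s_0 = 1.020000: f = -17.417568, f' = 4.244832 → s_1 = 1.020000 - (-17.417568)/(4.244832) = 5.123241
s_1 = 5.123241: f = 670.436310, f' = 537.891024 → s_2 = 5.123241 - (670.436310)/(537.891024) = 3.876824
s_2 = 3.876824: f = 207.393858, f' = 233.071037 → s_3 = 3.876824 - (207.393858)/(233.071037) = 2.986993

2.986993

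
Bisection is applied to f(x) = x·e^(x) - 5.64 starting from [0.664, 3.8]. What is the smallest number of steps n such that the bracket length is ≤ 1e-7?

Initial width b − a = 3.8 − 0.664 = 3.136000.
After n steps the width is (b−a)/2^n; need (b−a)/2^n ≤ 1e-7.
So n ≥ log₂(3.136000/1e-7) = log₂(31360000.0000) ≈ 24.9024.
Hence n = 25.

25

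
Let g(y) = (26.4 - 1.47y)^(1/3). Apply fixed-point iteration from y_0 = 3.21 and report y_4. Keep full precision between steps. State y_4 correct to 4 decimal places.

2.8132

y_1 = g(3.210000) = 2.788443
y_2 = g(2.788443) = 2.814760
y_3 = g(2.814760) = 2.813131
y_4 = g(2.813131) = 2.813232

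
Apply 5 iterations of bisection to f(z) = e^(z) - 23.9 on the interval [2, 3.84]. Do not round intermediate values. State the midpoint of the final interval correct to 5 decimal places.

f(2.000000) = -16.510944, f(3.840000) = 22.625474 (opposite signs)
step 1: m = 2.920000, f(m) = -5.358713 < 0 → root in [2.920000, 3.840000]
step 2: m = 3.380000, f(m) = 5.470771 > 0 → root in [2.920000, 3.380000]
step 3: m = 3.150000, f(m) = -0.563935 < 0 → root in [3.150000, 3.380000]
step 4: m = 3.265000, f(m) = 2.280111 > 0 → root in [3.150000, 3.265000]
step 5: m = 3.207500, f(m) = 0.817216 > 0 → root in [3.150000, 3.207500]
Midpoint of [3.150000, 3.207500] = 3.178750

3.17875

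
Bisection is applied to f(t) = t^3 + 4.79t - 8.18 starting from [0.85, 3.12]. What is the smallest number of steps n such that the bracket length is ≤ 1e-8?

28

Initial width b − a = 3.12 − 0.85 = 2.270000.
After n steps the width is (b−a)/2^n; need (b−a)/2^n ≤ 1e-8.
So n ≥ log₂(2.270000/1e-8) = log₂(227000000.0000) ≈ 27.7581.
Hence n = 28.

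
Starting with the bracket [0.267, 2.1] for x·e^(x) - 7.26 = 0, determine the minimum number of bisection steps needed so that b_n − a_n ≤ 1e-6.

21

Initial width b − a = 2.1 − 0.267 = 1.833000.
After n steps the width is (b−a)/2^n; need (b−a)/2^n ≤ 1e-6.
So n ≥ log₂(1.833000/1e-6) = log₂(1833000.0000) ≈ 20.8058.
Hence n = 21.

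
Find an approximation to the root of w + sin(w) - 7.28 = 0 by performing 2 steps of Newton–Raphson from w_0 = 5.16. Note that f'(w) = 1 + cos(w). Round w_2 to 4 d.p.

6.7390

w_0 = 5.160000: f = -3.021484, f' = 1.432813 → w_1 = 5.160000 - (-3.021484)/(1.432813) = 7.268777
w_1 = 7.268777: f = 0.822376, f' = 1.552370 → w_2 = 7.268777 - (0.822376)/(1.552370) = 6.739022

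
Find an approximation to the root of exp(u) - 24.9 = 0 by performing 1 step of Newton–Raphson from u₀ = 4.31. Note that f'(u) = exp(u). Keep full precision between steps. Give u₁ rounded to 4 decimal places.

u_0 = 4.310000: f = 49.540489, f' = 74.440489 → u_1 = 4.310000 - (49.540489)/(74.440489) = 3.644495

3.6445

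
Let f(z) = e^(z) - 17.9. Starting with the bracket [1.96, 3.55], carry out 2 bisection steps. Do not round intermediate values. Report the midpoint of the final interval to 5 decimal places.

f(1.960000) = -10.800673, f(3.550000) = 16.913317 (opposite signs)
step 1: m = 2.755000, f(m) = -2.178959 < 0 → root in [2.755000, 3.550000]
step 2: m = 3.152500, f(m) = 5.494478 > 0 → root in [2.755000, 3.152500]
Midpoint of [2.755000, 3.152500] = 2.953750

2.95375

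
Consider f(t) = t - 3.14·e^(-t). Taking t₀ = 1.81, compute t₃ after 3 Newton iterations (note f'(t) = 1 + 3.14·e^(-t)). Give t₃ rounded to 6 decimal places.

t_0 = 1.810000: f = 1.296126, f' = 1.513874 → t_1 = 1.810000 - (1.296126)/(1.513874) = 0.953835
t_1 = 0.953835: f = -0.255884, f' = 2.209719 → t_2 = 0.953835 - (-0.255884)/(2.209719) = 1.069634
t_2 = 1.069634: f = -0.007807, f' = 2.077441 → t_3 = 1.069634 - (-0.007807)/(2.077441) = 1.073392

1.073392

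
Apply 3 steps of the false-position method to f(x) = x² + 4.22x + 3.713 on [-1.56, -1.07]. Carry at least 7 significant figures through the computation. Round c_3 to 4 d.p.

-1.2506

False-position update: c = (a·f(b) − b·f(a))/(f(b) − f(a)); replace the endpoint whose sign matches f(c).
f(-1.560000) = -0.436600, f(-1.070000) = 0.342500
step 1: c = -1.285409, f(c) = -0.059149 < 0 → new bracket [-1.285409, -1.070000]
step 2: c = -1.253686, f(c) = -0.005827 < 0 → new bracket [-1.253686, -1.070000]
step 3: c = -1.250614, f(c) = -0.000555 < 0 → new bracket [-1.250614, -1.070000]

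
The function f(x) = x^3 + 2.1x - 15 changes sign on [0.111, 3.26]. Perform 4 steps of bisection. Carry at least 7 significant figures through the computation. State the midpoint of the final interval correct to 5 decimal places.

2.17753

f(0.111000) = -14.765532, f(3.260000) = 26.491976 (opposite signs)
step 1: m = 1.685500, f(m) = -6.672096 < 0 → root in [1.685500, 3.260000]
step 2: m = 2.472750, f(m) = 5.312386 > 0 → root in [1.685500, 2.472750]
step 3: m = 2.079125, f(m) = -1.646278 < 0 → root in [2.079125, 2.472750]
step 4: m = 2.275937, f(m) = 1.568578 > 0 → root in [2.079125, 2.275937]
Midpoint of [2.079125, 2.275937] = 2.177531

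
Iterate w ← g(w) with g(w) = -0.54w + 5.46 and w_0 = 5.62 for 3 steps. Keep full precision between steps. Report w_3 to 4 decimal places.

3.2188

w_1 = g(5.620000) = 2.425200
w_2 = g(2.425200) = 4.150392
w_3 = g(4.150392) = 3.218788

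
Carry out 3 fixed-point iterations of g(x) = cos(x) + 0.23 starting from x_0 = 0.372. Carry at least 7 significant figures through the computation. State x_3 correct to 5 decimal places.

1.03928

x_1 = g(0.372000) = 1.161602
x_2 = g(1.161602) = 0.627870
x_3 = g(0.627870) = 1.039281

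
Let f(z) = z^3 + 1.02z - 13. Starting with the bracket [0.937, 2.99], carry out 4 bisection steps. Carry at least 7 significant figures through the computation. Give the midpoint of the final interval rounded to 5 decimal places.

f(0.937000) = -11.221603, f(2.990000) = 16.780699 (opposite signs)
step 1: m = 1.963500, f(m) = -3.427285 < 0 → root in [1.963500, 2.990000]
step 2: m = 2.476750, f(m) = 4.719389 > 0 → root in [1.963500, 2.476750]
step 3: m = 2.220125, f(m) = 0.207424 > 0 → root in [1.963500, 2.220125]
step 4: m = 2.091813, f(m) = -1.713250 < 0 → root in [2.091813, 2.220125]
Midpoint of [2.091813, 2.220125] = 2.155969

2.15597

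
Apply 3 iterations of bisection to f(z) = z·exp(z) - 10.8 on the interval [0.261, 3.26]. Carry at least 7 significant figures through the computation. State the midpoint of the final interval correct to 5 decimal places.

f(0.261000) = -10.461163, f(3.260000) = 74.121491 (opposite signs)
step 1: m = 1.760500, f(m) = -0.562086 < 0 → root in [1.760500, 3.260000]
step 2: m = 2.510250, f(m) = 20.096174 > 0 → root in [1.760500, 2.510250]
step 3: m = 2.135375, f(m) = 7.265739 > 0 → root in [1.760500, 2.135375]
Midpoint of [1.760500, 2.135375] = 1.947937

1.94794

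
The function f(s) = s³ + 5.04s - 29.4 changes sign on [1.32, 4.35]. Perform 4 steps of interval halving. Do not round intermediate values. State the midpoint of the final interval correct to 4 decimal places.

2.5509

f(1.320000) = -20.447232, f(4.350000) = 74.836875 (opposite signs)
step 1: m = 2.835000, f(m) = 7.673933 > 0 → root in [1.320000, 2.835000]
step 2: m = 2.077500, f(m) = -9.962897 < 0 → root in [2.077500, 2.835000]
step 3: m = 2.456250, f(m) = -2.201541 < 0 → root in [2.456250, 2.835000]
step 4: m = 2.645625, f(m) = 2.451557 > 0 → root in [2.456250, 2.645625]
Midpoint of [2.456250, 2.645625] = 2.550937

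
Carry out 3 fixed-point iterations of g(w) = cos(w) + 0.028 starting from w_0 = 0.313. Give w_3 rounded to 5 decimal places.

w_1 = g(0.313000) = 0.979414
w_2 = g(0.979414) = 0.585509
w_3 = g(0.585509) = 0.861431

0.86143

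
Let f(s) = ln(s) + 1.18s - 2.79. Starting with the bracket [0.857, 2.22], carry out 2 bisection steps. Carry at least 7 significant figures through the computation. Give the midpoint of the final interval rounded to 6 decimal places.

1.708875

f(0.857000) = -1.933057, f(2.220000) = 0.627107 (opposite signs)
step 1: m = 1.538500, f(m) = -0.543762 < 0 → root in [1.538500, 2.220000]
step 2: m = 1.879250, f(m) = 0.058388 > 0 → root in [1.538500, 1.879250]
Midpoint of [1.538500, 1.879250] = 1.708875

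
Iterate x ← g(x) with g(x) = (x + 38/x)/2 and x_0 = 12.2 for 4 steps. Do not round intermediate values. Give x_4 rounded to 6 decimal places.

x_1 = g(12.200000) = 7.657377
x_2 = g(7.657377) = 6.309956
x_3 = g(6.309956) = 6.166092
x_4 = g(6.166092) = 6.164414

6.164414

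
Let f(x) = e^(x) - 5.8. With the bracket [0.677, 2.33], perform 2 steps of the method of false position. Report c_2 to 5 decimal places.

f(0.677000) = -3.832035, f(2.330000) = 4.477942
step 1: c = 1.439259, f(c) = -1.582431 < 0 → new bracket [1.439259, 2.330000]
step 2: c = 1.671841, f(c) = -0.478042 < 0 → new bracket [1.671841, 2.330000]

1.67184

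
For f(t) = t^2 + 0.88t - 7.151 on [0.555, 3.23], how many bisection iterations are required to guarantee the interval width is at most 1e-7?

Initial width b − a = 3.23 − 0.555 = 2.675000.
After n steps the width is (b−a)/2^n; need (b−a)/2^n ≤ 1e-7.
So n ≥ log₂(2.675000/1e-7) = log₂(26750000.0000) ≈ 24.6730.
Hence n = 25.

25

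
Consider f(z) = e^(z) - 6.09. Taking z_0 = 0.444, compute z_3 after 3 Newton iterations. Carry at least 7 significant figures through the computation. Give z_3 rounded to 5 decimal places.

Newton update: z ← z − f(z)/f'(z).
f'(z) = e^(z)
z_0 = 0.444000: f = -4.531070, f' = 1.558930 → z_1 = 0.444000 - (-4.531070)/(1.558930) = 3.350524
z_1 = 3.350524: f = 22.427685, f' = 28.517685 → z_2 = 3.350524 - (22.427685)/(28.517685) = 2.564076
z_2 = 2.564076: f = 6.898653, f' = 12.988653 → z_3 = 2.564076 - (6.898653)/(12.988653) = 2.032947

2.03295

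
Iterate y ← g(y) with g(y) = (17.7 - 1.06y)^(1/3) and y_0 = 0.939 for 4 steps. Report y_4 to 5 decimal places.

y_1 = g(0.939000) = 2.556304
y_2 = g(2.556304) = 2.465681
y_3 = g(2.465681) = 2.470937
y_4 = g(2.470937) = 2.470633

2.47063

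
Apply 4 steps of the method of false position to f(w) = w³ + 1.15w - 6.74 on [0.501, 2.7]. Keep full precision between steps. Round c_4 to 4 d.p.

1.6448

False-position update: c = (a·f(b) − b·f(a))/(f(b) − f(a)); replace the endpoint whose sign matches f(c).
f(0.501000) = -6.038098, f(2.700000) = 16.048000
step 1: c = 1.102183, f(c) = -4.133551 < 0 → new bracket [1.102183, 2.700000]
step 2: c = 1.429445, f(c) = -2.175336 < 0 → new bracket [1.429445, 2.700000]
step 3: c = 1.581112, f(c) = -0.969074 < 0 → new bracket [1.581112, 2.700000]
step 4: c = 1.644830, f(c) = -0.398418 < 0 → new bracket [1.644830, 2.700000]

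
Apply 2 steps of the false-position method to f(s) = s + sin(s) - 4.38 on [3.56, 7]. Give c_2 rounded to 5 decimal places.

5.01717

False-position update: c = (a·f(b) − b·f(a))/(f(b) − f(a)); replace the endpoint whose sign matches f(c).
f(3.560000) = -1.226306, f(7.000000) = 3.276987
step 1: c = 4.496757, f(c) = -0.860084 < 0 → new bracket [4.496757, 7.000000]
step 2: c = 5.017174, f(c) = -0.316738 < 0 → new bracket [5.017174, 7.000000]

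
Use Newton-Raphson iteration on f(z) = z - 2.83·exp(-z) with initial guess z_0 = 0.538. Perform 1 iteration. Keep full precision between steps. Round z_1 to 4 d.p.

0.9582

Newton update: z ← z − f(z)/f'(z).
f'(z) = 1 + 2.83·exp(-z)
z_0 = 0.538000: f = -1.114479, f' = 2.652479 → z_1 = 0.538000 - (-1.114479)/(2.652479) = 0.958165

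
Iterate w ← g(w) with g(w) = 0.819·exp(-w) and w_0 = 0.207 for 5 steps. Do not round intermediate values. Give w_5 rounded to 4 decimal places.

w_1 = g(0.207000) = 0.665863
w_2 = g(0.665863) = 0.420827
w_3 = g(0.420827) = 0.537677
w_4 = g(0.537677) = 0.478381
w_5 = g(0.478381) = 0.507605

0.5076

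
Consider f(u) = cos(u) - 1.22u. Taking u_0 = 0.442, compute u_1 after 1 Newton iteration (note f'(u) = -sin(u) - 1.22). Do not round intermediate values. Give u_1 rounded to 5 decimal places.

0.66331

u_0 = 0.442000: f = 0.364658, f' = -1.647748 → u_1 = 0.442000 - (0.364658)/(-1.647748) = 0.663307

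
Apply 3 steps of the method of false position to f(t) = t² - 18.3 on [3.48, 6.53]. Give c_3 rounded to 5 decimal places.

4.26990

f(3.480000) = -6.189600, f(6.530000) = 24.340900
step 1: c = 4.098342, f(c) = -1.503596 < 0 → new bracket [4.098342, 6.530000]
step 2: c = 4.239812, f(c) = -0.323994 < 0 → new bracket [4.239812, 6.530000]
step 3: c = 4.269896, f(c) = -0.067992 < 0 → new bracket [4.269896, 6.530000]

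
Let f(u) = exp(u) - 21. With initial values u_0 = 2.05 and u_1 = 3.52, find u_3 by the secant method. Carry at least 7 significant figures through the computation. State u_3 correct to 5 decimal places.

2.98860

f(u_0) = -13.232099, f(u_1) = 12.784428
u_2 = 3.520000 - (12.784428)·(3.520000 - 2.050000)/(12.784428 - (-13.232099)) = 2.797647; f(u_2) = -4.593998
u_3 = 2.797647 - (-4.593998)·(2.797647 - 3.520000)/(-4.593998 - (12.784428)) = 2.988602; f(u_3) = -1.142105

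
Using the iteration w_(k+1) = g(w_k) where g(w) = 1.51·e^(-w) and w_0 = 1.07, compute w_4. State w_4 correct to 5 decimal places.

0.81704

w_1 = g(1.070000) = 0.517943
w_2 = g(0.517943) = 0.899575
w_3 = g(0.899575) = 0.614181
w_4 = g(0.614181) = 0.817036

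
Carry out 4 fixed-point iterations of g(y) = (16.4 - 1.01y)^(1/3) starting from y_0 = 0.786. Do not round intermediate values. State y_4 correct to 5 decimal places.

2.40827

y_1 = g(0.786000) = 2.498994
y_2 = g(2.498994) = 2.403006
y_3 = g(2.403006) = 2.408590
y_4 = g(2.408590) = 2.408266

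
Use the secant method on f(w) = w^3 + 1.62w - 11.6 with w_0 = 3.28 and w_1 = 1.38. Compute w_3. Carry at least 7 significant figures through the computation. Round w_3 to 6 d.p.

f(w_0) = 29.001152, f(w_1) = -6.736328
w_2 = 1.380000 - (-6.736328)·(1.380000 - 3.280000)/(-6.736328 - (29.001152)) = 1.738140; f(w_2) = -3.533065
w_3 = 1.738140 - (-3.533065)·(1.738140 - 1.380000)/(-3.533065 - (-6.736328)) = 2.133153; f(w_3) = 1.562290

2.133153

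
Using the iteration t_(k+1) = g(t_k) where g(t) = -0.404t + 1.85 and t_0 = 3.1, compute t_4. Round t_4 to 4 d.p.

1.3651

t_1 = g(3.100000) = 0.597600
t_2 = g(0.597600) = 1.608570
t_3 = g(1.608570) = 1.200138
t_4 = g(1.200138) = 1.365144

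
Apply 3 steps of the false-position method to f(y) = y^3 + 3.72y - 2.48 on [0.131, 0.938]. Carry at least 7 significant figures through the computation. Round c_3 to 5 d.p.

f(0.131000) = -1.990432, f(0.938000) = 1.834654
step 1: c = 0.550933, f(c) = -0.263307 < 0 → new bracket [0.550933, 0.938000]
step 2: c = 0.599512, f(c) = -0.034341 < 0 → new bracket [0.599512, 0.938000]
step 3: c = 0.605732, f(c) = -0.004429 < 0 → new bracket [0.605732, 0.938000]

0.60573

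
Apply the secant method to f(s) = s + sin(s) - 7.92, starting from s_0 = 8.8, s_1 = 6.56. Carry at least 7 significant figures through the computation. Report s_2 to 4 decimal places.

f(s_0) = 1.464917, f(s_1) = -1.086707
s_2 = 6.560000 - (-1.086707)·(6.560000 - 8.800000)/(-1.086707 - (1.464917)) = 7.513990; f(s_2) = 0.536747

7.5140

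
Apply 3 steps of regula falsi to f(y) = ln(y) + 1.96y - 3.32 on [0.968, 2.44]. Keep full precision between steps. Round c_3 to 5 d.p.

f(0.968000) = -1.455243, f(2.440000) = 2.354398
step 1: c = 1.530289, f(c) = 0.104822 > 0 → new bracket [0.968000, 1.530289]
step 2: c = 1.492508, f(c) = 0.005774 > 0 → new bracket [0.968000, 1.492508]
step 3: c = 1.490435, f(c) = 0.000321 > 0 → new bracket [0.968000, 1.490435]

1.49044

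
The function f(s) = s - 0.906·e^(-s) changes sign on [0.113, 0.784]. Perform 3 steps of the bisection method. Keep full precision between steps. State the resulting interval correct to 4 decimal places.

f(0.113000) = -0.696194, f(0.784000) = 0.370342 (opposite signs)
step 1: m = 0.448500, f(m) = -0.130058 < 0 → root in [0.448500, 0.784000]
step 2: m = 0.616250, f(m) = 0.127041 > 0 → root in [0.448500, 0.616250]
step 3: m = 0.532375, f(m) = 0.000364 > 0 → root in [0.448500, 0.532375]

[0.4485, 0.5324]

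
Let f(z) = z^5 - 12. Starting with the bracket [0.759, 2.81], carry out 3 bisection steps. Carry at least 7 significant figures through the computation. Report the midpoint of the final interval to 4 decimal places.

1.6563

f(0.759000) = -11.748111, f(2.810000) = 163.198991 (opposite signs)
step 1: m = 1.784500, f(m) = 6.096007 > 0 → root in [0.759000, 1.784500]
step 2: m = 1.271750, f(m) = -8.673338 < 0 → root in [1.271750, 1.784500]
step 3: m = 1.528125, f(m) = -3.667134 < 0 → root in [1.528125, 1.784500]
Midpoint of [1.528125, 1.784500] = 1.656312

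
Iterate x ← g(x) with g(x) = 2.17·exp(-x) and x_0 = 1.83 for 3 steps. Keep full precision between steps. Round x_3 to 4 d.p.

x_1 = g(1.830000) = 0.348097
x_2 = g(0.348097) = 1.532085
x_3 = g(1.532085) = 0.468904

0.4689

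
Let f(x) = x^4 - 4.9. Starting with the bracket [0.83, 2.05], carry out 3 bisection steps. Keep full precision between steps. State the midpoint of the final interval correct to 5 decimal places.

1.51625

f(0.830000) = -4.425417, f(2.050000) = 12.761006 (opposite signs)
step 1: m = 1.440000, f(m) = -0.600183 < 0 → root in [1.440000, 2.050000]
step 2: m = 1.745000, f(m) = 4.372177 > 0 → root in [1.440000, 1.745000]
step 3: m = 1.592500, f(m) = 1.531581 > 0 → root in [1.440000, 1.592500]
Midpoint of [1.440000, 1.592500] = 1.516250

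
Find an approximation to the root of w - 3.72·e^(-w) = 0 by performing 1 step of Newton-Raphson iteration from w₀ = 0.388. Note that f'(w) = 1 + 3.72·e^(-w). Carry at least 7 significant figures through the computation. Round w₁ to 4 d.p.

w_0 = 0.388000: f = -2.135694, f' = 3.523694 → w_1 = 0.388000 - (-2.135694)/(3.523694) = 0.994095

0.9941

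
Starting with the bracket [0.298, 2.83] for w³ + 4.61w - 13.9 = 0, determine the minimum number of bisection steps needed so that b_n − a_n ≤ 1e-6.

22

Initial width b − a = 2.83 − 0.298 = 2.532000.
After n steps the width is (b−a)/2^n; need (b−a)/2^n ≤ 1e-6.
So n ≥ log₂(2.532000/1e-6) = log₂(2532000.0000) ≈ 21.2718.
Hence n = 22.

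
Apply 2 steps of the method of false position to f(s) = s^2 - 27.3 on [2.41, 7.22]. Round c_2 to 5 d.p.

5.12685

False-position update: c = (a·f(b) − b·f(a))/(f(b) − f(a)); replace the endpoint whose sign matches f(c).
f(2.410000) = -21.491900, f(7.220000) = 24.828400
step 1: c = 4.641765, f(c) = -5.754015 < 0 → new bracket [4.641765, 7.220000]
step 2: c = 5.126855, f(c) = -1.015362 < 0 → new bracket [5.126855, 7.220000]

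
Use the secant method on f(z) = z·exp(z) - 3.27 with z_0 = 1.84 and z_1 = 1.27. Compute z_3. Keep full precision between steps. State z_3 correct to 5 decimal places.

f(z_0) = 8.315630, f(z_1) = 1.252283
z_2 = 1.270000 - (1.252283)·(1.270000 - 1.840000)/(1.252283 - (8.315630)) = 1.168943; f(z_2) = 0.492346
z_3 = 1.168943 - (0.492346)·(1.168943 - 1.270000)/(0.492346 - (1.252283)) = 1.103470; f(z_3) = 0.056532

1.10347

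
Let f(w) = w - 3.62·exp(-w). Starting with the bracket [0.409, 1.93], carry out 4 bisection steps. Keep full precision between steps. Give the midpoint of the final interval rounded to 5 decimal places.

f(0.409000) = -1.995818, f(1.930000) = 1.404564 (opposite signs)
step 1: m = 1.169500, f(m) = 0.045410 > 0 → root in [0.409000, 1.169500]
step 2: m = 0.789250, f(m) = -0.854901 < 0 → root in [0.789250, 1.169500]
step 3: m = 0.979375, f(m) = -0.380101 < 0 → root in [0.979375, 1.169500]
step 4: m = 1.074437, f(m) = -0.161756 < 0 → root in [1.074437, 1.169500]
Midpoint of [1.074437, 1.169500] = 1.121969

1.12197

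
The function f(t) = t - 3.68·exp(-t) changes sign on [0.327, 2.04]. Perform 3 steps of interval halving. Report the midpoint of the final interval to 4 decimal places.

f(0.327000) = -2.326588, f(2.040000) = 1.561494 (opposite signs)
step 1: m = 1.183500, f(m) = 0.056665 > 0 → root in [0.327000, 1.183500]
step 2: m = 0.755250, f(m) = -0.973957 < 0 → root in [0.755250, 1.183500]
step 3: m = 0.969375, f(m) = -0.426523 < 0 → root in [0.969375, 1.183500]
Midpoint of [0.969375, 1.183500] = 1.076437

1.0764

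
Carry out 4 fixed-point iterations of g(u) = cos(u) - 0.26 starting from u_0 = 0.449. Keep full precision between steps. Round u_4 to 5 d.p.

u_1 = g(0.449000) = 0.640882
u_2 = g(0.640882) = 0.541569
u_3 = g(0.541569) = 0.596901
u_4 = g(0.596901) = 0.567081

0.56708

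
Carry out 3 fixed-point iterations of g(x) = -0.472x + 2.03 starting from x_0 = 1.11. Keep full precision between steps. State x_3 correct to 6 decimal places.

x_1 = g(1.110000) = 1.506080
x_2 = g(1.506080) = 1.319130
x_3 = g(1.319130) = 1.407371

1.407371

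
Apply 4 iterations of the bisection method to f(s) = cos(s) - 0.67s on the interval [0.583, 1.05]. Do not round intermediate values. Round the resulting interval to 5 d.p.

[0.90406, 0.93325]

f(0.583000) = 0.444205, f(1.050000) = -0.205929 (opposite signs)
step 1: m = 0.816500, f(m) = 0.137721 > 0 → root in [0.816500, 1.050000]
step 2: m = 0.933250, f(m) = -0.030052 < 0 → root in [0.816500, 0.933250]
step 3: m = 0.874875, f(m) = 0.054927 > 0 → root in [0.874875, 0.933250]
step 4: m = 0.904062, f(m) = 0.012701 > 0 → root in [0.904062, 0.933250]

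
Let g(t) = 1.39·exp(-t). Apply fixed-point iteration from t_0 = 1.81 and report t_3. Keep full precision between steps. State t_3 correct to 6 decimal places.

0.459376

t_1 = g(1.810000) = 0.227479
t_2 = g(0.227479) = 1.107189
t_3 = g(1.107189) = 0.459376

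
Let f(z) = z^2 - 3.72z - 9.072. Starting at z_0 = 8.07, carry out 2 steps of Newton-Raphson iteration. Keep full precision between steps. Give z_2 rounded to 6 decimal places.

Newton update: z ← z − f(z)/f'(z).
f'(z) = 2z - 3.72
z_0 = 8.070000: f = 26.032500, f' = 12.420000 → z_1 = 8.070000 - (26.032500)/(12.420000) = 5.973986
z_1 = 5.973986: f = 4.393277, f' = 8.227971 → z_2 = 5.973986 - (4.393277)/(8.227971) = 5.440041

5.440041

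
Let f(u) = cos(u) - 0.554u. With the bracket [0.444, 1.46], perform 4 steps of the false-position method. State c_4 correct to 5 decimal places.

f(0.444000) = 0.657065, f(1.460000) = -0.698270
step 1: c = 0.936556, f(c) = 0.073714 > 0 → new bracket [0.936556, 1.460000]
step 2: c = 0.986538, f(c) = 0.005039 > 0 → new bracket [0.986538, 1.460000]
step 3: c = 0.989930, f(c) = 0.000327 > 0 → new bracket [0.989930, 1.460000]
step 4: c = 0.990150, f(c) = 0.000021 > 0 → new bracket [0.990150, 1.460000]

0.99015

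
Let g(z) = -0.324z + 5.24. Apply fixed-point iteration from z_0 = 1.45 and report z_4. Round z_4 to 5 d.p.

z_1 = g(1.450000) = 4.770200
z_2 = g(4.770200) = 3.694455
z_3 = g(3.694455) = 4.042997
z_4 = g(4.042997) = 3.930069

3.93007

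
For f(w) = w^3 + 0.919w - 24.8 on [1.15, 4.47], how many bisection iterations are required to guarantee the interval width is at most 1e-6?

Initial width b − a = 4.47 − 1.15 = 3.320000.
After n steps the width is (b−a)/2^n; need (b−a)/2^n ≤ 1e-6.
So n ≥ log₂(3.320000/1e-6) = log₂(3320000.0000) ≈ 21.6628.
Hence n = 22.

22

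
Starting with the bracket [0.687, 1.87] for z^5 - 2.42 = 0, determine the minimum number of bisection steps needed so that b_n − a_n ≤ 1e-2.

7

Initial width b − a = 1.87 − 0.687 = 1.183000.
After n steps the width is (b−a)/2^n; need (b−a)/2^n ≤ 1e-2.
So n ≥ log₂(1.183000/1e-2) = log₂(118.3000) ≈ 6.8863.
Hence n = 7.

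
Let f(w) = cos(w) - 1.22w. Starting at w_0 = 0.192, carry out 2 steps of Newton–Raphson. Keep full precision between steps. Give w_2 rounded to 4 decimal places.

0.6527

f'(w) = -sin(w) - 1.22
w_0 = 0.192000: f = 0.747385, f' = -1.410823 → w_1 = 0.192000 - (0.747385)/(-1.410823) = 0.721751
w_1 = 0.721751: f = -0.129886, f' = -1.880700 → w_2 = 0.721751 - (-0.129886)/(-1.880700) = 0.652688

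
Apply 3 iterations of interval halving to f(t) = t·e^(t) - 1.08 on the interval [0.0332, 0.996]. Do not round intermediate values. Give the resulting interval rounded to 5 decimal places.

f(0.033200) = -1.045679, f(0.996000) = 1.616601 (opposite signs)
step 1: m = 0.514600, f(m) = -0.219090 < 0 → root in [0.514600, 0.996000]
step 2: m = 0.755300, f(m) = 0.527467 > 0 → root in [0.514600, 0.755300]
step 3: m = 0.634950, f(m) = 0.118105 > 0 → root in [0.514600, 0.634950]

[0.51460, 0.63495]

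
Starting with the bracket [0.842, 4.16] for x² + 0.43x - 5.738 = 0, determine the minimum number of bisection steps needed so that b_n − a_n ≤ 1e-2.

Initial width b − a = 4.16 − 0.842 = 3.318000.
After n steps the width is (b−a)/2^n; need (b−a)/2^n ≤ 1e-2.
So n ≥ log₂(3.318000/1e-2) = log₂(331.8000) ≈ 8.3742.
Hence n = 9.

9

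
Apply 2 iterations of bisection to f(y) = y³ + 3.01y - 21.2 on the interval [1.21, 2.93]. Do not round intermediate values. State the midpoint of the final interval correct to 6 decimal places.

2.285000

f(1.210000) = -15.786339, f(2.930000) = 12.773057 (opposite signs)
step 1: m = 2.070000, f(m) = -6.099557 < 0 → root in [2.070000, 2.930000]
step 2: m = 2.500000, f(m) = 1.950000 > 0 → root in [2.070000, 2.500000]
Midpoint of [2.070000, 2.500000] = 2.285000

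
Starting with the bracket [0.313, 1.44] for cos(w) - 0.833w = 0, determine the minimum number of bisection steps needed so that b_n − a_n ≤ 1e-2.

Initial width b − a = 1.44 − 0.313 = 1.127000.
After n steps the width is (b−a)/2^n; need (b−a)/2^n ≤ 1e-2.
So n ≥ log₂(1.127000/1e-2) = log₂(112.7000) ≈ 6.8163.
Hence n = 7.

7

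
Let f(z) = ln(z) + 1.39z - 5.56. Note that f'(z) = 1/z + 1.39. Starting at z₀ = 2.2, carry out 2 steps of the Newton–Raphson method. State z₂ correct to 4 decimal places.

z_0 = 2.200000: f = -1.713543, f' = 1.844545 → z_1 = 2.200000 - (-1.713543)/(1.844545) = 3.128978
z_1 = 3.128978: f = -0.070014, f' = 1.709593 → z_2 = 3.128978 - (-0.070014)/(1.709593) = 3.169932

3.1699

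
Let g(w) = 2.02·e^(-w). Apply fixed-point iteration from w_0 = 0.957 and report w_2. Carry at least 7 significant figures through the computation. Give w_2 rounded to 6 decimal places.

w_1 = g(0.957000) = 0.775767
w_2 = g(0.775767) = 0.929908

0.929908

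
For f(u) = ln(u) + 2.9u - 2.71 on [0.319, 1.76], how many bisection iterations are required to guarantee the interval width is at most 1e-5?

Initial width b − a = 1.76 − 0.319 = 1.441000.
After n steps the width is (b−a)/2^n; need (b−a)/2^n ≤ 1e-5.
So n ≥ log₂(1.441000/1e-5) = log₂(144100.0000) ≈ 17.1367.
Hence n = 18.

18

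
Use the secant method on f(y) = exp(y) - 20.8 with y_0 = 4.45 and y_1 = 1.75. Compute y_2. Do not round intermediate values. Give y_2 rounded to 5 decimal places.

2.25859

Secant update: y_(k+1) = y_k − f(y_k)·(y_k − y_(k-1))/(f(y_k) − f(y_(k-1))).
f(y_0) = 64.826944, f(y_1) = -15.045397
y_2 = 1.750000 - (-15.045397)·(1.750000 - 4.450000)/(-15.045397 - (64.826944)) = 2.258594; f(y_2) = -11.230378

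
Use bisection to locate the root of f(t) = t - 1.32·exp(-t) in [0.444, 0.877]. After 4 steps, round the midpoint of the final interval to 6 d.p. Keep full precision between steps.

f(0.444000) = -0.402734, f(0.877000) = 0.327842 (opposite signs)
step 1: m = 0.660500, f(m) = -0.021403 < 0 → root in [0.660500, 0.877000]
step 2: m = 0.768750, f(m) = 0.156808 > 0 → root in [0.660500, 0.768750]
step 3: m = 0.714625, f(m) = 0.068649 > 0 → root in [0.660500, 0.714625]
step 4: m = 0.687563, f(m) = 0.023866 > 0 → root in [0.660500, 0.687563]
Midpoint of [0.660500, 0.687563] = 0.674031

0.674031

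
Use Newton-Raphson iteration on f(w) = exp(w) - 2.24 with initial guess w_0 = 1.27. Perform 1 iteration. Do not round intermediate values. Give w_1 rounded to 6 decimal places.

Newton update: w ← w − f(w)/f'(w).
f'(w) = exp(w)
w_0 = 1.270000: f = 1.320853, f' = 3.560853 → w_1 = 1.270000 - (1.320853)/(3.560853) = 0.899063

0.899063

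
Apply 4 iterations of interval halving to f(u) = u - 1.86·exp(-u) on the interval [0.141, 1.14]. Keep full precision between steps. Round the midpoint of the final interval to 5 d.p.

0.79659

f(0.141000) = -1.474390, f(1.140000) = 0.545137 (opposite signs)
step 1: m = 0.640500, f(m) = -0.339774 < 0 → root in [0.640500, 1.140000]
step 2: m = 0.890250, f(m) = 0.126621 > 0 → root in [0.640500, 0.890250]
step 3: m = 0.765375, f(m) = -0.099822 < 0 → root in [0.765375, 0.890250]
step 4: m = 0.827812, f(m) = 0.014985 > 0 → root in [0.765375, 0.827812]
Midpoint of [0.765375, 0.827812] = 0.796594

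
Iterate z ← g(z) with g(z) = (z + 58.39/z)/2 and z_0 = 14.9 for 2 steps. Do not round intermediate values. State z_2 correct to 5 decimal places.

z_1 = g(14.900000) = 9.409396
z_2 = g(9.409396) = 7.807448

7.80745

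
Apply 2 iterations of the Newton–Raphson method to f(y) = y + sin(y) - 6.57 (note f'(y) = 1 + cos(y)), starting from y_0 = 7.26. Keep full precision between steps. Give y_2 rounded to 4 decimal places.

6.4266

y_0 = 7.260000: f = 1.518719, f' = 1.559665 → y_1 = 7.260000 - (1.518719)/(1.559665) = 6.286253
y_1 = 6.286253: f = -0.280679, f' = 1.999995 → y_2 = 6.286253 - (-0.280679)/(1.999995) = 6.426593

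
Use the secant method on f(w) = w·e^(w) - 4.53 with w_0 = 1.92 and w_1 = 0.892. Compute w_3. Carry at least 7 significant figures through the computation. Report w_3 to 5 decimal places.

1.32135

f(w_0) = 8.566240, f(w_1) = -2.353516
w_2 = 0.892000 - (-2.353516)·(0.892000 - 1.920000)/(-2.353516 - (8.566240)) = 1.113563; f(w_2) = -1.138990
w_3 = 1.113563 - (-1.138990)·(1.113563 - 0.892000)/(-1.138990 - (-2.353516)) = 1.321346; f(w_3) = 0.423019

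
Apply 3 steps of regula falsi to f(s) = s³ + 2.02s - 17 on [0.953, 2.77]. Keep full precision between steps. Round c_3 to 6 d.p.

2.302753

False-position update: c = (a·f(b) − b·f(a))/(f(b) − f(a)); replace the endpoint whose sign matches f(c).
f(0.953000) = -14.209417, f(2.770000) = 9.849333
step 1: c = 2.026144, f(c) = -4.589338 < 0 → new bracket [2.026144, 2.770000]
step 2: c = 2.262579, f(c) = -0.846849 < 0 → new bracket [2.262579, 2.770000]
step 3: c = 2.302753, f(c) = -0.137693 < 0 → new bracket [2.302753, 2.770000]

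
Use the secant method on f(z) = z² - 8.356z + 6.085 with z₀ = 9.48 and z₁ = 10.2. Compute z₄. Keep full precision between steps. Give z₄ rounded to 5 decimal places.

7.55755

f(z_0) = 16.740520, f(z_1) = 24.893800
z_2 = 10.200000 - (24.893800)·(10.200000 - 9.480000)/(24.893800 - (16.740520)) = 8.001678; f(z_2) = 3.249828
z_3 = 8.001678 - (3.249828)·(8.001678 - 10.200000)/(3.249828 - (24.893800)) = 7.671601; f(z_3) = 0.834565
z_4 = 7.671601 - (0.834565)·(7.671601 - 8.001678)/(0.834565 - (3.249828)) = 7.557547; f(z_4) = 0.050655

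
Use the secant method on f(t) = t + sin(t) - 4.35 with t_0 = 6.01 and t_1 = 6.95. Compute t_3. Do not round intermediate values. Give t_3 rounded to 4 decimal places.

f(t_0) = 1.390200, f(t_1) = 3.218486
t_2 = 6.950000 - (3.218486)·(6.950000 - 6.010000)/(3.218486 - (1.390200)) = 5.295239; f(t_2) = 0.110341
t_3 = 5.295239 - (0.110341)·(5.295239 - 6.950000)/(0.110341 - (3.218486)) = 5.236494; f(t_3) = 0.020721

5.2365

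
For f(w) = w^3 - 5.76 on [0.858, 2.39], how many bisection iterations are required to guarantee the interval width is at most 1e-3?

Initial width b − a = 2.39 − 0.858 = 1.532000.
After n steps the width is (b−a)/2^n; need (b−a)/2^n ≤ 1e-3.
So n ≥ log₂(1.532000/1e-3) = log₂(1532.0000) ≈ 10.5812.
Hence n = 11.

11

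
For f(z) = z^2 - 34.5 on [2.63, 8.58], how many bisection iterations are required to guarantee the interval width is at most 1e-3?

13

Initial width b − a = 8.58 − 2.63 = 5.950000.
After n steps the width is (b−a)/2^n; need (b−a)/2^n ≤ 1e-3.
So n ≥ log₂(5.950000/1e-3) = log₂(5950.0000) ≈ 12.5387.
Hence n = 13.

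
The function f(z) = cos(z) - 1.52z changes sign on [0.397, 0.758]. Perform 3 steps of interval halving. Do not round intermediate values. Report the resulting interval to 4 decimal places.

f(0.397000) = 0.318785, f(0.758000) = -0.425948 (opposite signs)
step 1: m = 0.577500, f(m) = -0.039970 < 0 → root in [0.397000, 0.577500]
step 2: m = 0.487250, f(m) = 0.143004 > 0 → root in [0.487250, 0.577500]
step 3: m = 0.532375, f(m) = 0.052394 > 0 → root in [0.532375, 0.577500]

[0.5324, 0.5775]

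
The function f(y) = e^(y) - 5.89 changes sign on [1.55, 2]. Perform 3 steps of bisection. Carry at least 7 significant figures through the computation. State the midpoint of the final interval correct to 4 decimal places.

1.7469

f(1.550000) = -1.178530, f(2.000000) = 1.499056 (opposite signs)
step 1: m = 1.775000, f(m) = 0.010281 > 0 → root in [1.550000, 1.775000]
step 2: m = 1.662500, f(m) = -0.617524 < 0 → root in [1.662500, 1.775000]
step 3: m = 1.718750, f(m) = -0.312448 < 0 → root in [1.718750, 1.775000]
Midpoint of [1.718750, 1.775000] = 1.746875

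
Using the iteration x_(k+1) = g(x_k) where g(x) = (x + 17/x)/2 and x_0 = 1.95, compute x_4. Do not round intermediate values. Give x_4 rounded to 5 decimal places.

4.12311

x_1 = g(1.950000) = 5.333974
x_2 = g(5.333974) = 4.260546
x_3 = g(4.260546) = 4.125322
x_4 = g(4.125322) = 4.123106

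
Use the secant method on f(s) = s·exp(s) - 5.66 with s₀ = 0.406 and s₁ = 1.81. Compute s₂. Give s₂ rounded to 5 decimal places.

f(s_0) = -5.050674, f(s_1) = 5.399910
s_2 = 1.810000 - (5.399910)·(1.810000 - 0.406000)/(5.399910 - (-5.050674)) = 1.084541; f(s_2) = -2.451841

1.08454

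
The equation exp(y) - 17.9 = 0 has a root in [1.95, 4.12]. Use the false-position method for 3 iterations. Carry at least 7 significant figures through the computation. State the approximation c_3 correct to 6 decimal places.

2.753032

False-position update: c = (a·f(b) − b·f(a))/(f(b) − f(a)); replace the endpoint whose sign matches f(c).
f(1.950000) = -10.871312, f(4.120000) = 43.659242
step 1: c = 2.382615, f(c) = -7.066803 < 0 → new bracket [2.382615, 4.120000]
step 2: c = 2.624656, f(c) = -4.100178 < 0 → new bracket [2.624656, 4.120000]
step 3: c = 2.753032, f(c) = -2.209868 < 0 → new bracket [2.753032, 4.120000]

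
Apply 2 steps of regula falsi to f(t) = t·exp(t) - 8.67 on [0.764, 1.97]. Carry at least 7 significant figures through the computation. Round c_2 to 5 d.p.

f(0.764000) = -7.029809, f(1.970000) = 5.456233
step 1: c = 1.442994, f(c) = -2.561297 < 0 → new bracket [1.442994, 1.970000]
step 2: c = 1.611353, f(c) = -0.597796 < 0 → new bracket [1.611353, 1.970000]

1.61135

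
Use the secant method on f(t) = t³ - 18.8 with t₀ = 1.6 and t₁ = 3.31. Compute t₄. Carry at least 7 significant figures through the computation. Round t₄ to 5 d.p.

2.66601

f(t_0) = -14.704000, f(t_1) = 17.464691
t_2 = 3.310000 - (17.464691)·(3.310000 - 1.600000)/(17.464691 - (-14.704000)) = 2.381625; f(t_2) = -5.291102
t_3 = 2.381625 - (-5.291102)·(2.381625 - 3.310000)/(-5.291102 - (17.464691)) = 2.597487; f(t_3) = -1.274907
t_4 = 2.597487 - (-1.274907)·(2.597487 - 2.381625)/(-1.274907 - (-5.291102)) = 2.666011; f(t_4) = 0.148982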